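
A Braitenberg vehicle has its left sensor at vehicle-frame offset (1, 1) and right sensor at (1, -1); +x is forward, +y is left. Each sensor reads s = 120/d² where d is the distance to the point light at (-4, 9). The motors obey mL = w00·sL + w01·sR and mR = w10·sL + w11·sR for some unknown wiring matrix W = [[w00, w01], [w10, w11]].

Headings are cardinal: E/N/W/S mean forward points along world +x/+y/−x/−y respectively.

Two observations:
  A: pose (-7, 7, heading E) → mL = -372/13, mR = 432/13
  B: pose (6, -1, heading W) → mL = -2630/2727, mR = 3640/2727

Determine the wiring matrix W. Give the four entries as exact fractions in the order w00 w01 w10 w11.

obs A: pose=(-7,7,E) → sL=24, sR=120/13, mL=-372/13, mR=432/13
obs B: pose=(6,-1,W) → sL=60/101, sR=20/27, mL=-2630/2727, mR=3640/2727
sensor matrix S = [[24, 120/13], [60/101, 20/27]]; det S = 145280/11817
solve [mL_A; mL_B] = S·[w00; w01] and [mR_A; mR_B] = S·[w10; w11]:
  w00 = -1, w01 = -1/2, w10 = 1, w11 = 1

-1 -1/2 1 1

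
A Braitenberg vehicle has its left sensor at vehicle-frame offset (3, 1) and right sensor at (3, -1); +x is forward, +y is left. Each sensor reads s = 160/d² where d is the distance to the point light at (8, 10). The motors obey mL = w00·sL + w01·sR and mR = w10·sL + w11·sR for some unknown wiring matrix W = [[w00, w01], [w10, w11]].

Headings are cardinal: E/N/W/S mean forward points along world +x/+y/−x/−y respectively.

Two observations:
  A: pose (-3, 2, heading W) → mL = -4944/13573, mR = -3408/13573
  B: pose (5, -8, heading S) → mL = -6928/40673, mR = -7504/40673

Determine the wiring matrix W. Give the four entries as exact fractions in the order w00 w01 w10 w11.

obs A: pose=(-3,2,W) → sL=160/277, sR=32/49, mL=-4944/13573, mR=-3408/13573
obs B: pose=(5,-8,S) → sL=32/89, sR=160/457, mL=-6928/40673, mR=-7504/40673
sensor matrix S = [[160/277, 32/49], [32/89, 160/457]]; det S = -17985536/552054629
solve [mL_A; mL_B] = S·[w00; w01] and [mR_A; mR_B] = S·[w10; w11]:
  w00 = 1/2, w01 = -1, w10 = -1, w11 = 1/2

1/2 -1 -1 1/2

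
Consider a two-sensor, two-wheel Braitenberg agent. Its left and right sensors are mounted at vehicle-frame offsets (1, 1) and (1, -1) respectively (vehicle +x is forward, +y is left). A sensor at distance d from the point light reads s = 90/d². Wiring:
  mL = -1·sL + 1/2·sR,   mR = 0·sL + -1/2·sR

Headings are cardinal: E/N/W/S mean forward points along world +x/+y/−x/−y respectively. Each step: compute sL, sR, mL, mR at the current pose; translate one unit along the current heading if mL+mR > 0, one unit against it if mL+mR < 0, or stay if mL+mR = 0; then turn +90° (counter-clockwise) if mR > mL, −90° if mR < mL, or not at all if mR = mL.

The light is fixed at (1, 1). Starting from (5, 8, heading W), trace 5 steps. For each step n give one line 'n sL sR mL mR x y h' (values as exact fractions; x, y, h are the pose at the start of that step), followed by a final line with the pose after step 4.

n=0: pose=(5,8,W); sL=2, sR=90/73; mL=-101/73, mR=-45/73; mL+mR=-2 → advance -1; mR−mL=56/73 → turn +1·90°
n=1: pose=(6,8,S); sL=5/4, sR=45/26; mL=-5/13, mR=-45/52; mL+mR=-5/4 → advance -1; mR−mL=-25/52 → turn -1·90°
n=2: pose=(6,9,W); sL=18/13, sR=90/97; mL=-1161/1261, mR=-45/97; mL+mR=-18/13 → advance -1; mR−mL=576/1261 → turn +1·90°
n=3: pose=(7,9,S); sL=45/49, sR=45/37; mL=-1125/3626, mR=-45/74; mL+mR=-45/49 → advance -1; mR−mL=-540/1813 → turn -1·90°
n=4: pose=(7,10,W); sL=90/89, sR=18/25; mL=-1449/2225, mR=-9/25; mL+mR=-90/89 → advance -1; mR−mL=648/2225 → turn +1·90°

0 2 90/73 -101/73 -45/73 5 8 W
1 5/4 45/26 -5/13 -45/52 6 8 S
2 18/13 90/97 -1161/1261 -45/97 6 9 W
3 45/49 45/37 -1125/3626 -45/74 7 9 S
4 90/89 18/25 -1449/2225 -9/25 7 10 W
final 8 10 S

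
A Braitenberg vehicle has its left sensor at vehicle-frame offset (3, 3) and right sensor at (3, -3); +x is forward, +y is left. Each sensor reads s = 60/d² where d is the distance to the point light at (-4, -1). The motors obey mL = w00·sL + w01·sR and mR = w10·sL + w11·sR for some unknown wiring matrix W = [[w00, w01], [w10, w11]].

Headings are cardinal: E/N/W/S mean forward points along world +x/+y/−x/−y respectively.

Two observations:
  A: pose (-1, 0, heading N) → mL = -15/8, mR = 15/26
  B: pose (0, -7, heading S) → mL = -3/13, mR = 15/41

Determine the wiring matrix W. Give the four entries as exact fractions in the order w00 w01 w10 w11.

-1/2 0 0 1/2

obs A: pose=(-1,0,N) → sL=15/4, sR=15/13, mL=-15/8, mR=15/26
obs B: pose=(0,-7,S) → sL=6/13, sR=30/41, mL=-3/13, mR=15/41
sensor matrix S = [[15/4, 15/13], [6/13, 30/41]]; det S = 30645/13858
solve [mL_A; mL_B] = S·[w00; w01] and [mR_A; mR_B] = S·[w10; w11]:
  w00 = -1/2, w01 = 0, w10 = 0, w11 = 1/2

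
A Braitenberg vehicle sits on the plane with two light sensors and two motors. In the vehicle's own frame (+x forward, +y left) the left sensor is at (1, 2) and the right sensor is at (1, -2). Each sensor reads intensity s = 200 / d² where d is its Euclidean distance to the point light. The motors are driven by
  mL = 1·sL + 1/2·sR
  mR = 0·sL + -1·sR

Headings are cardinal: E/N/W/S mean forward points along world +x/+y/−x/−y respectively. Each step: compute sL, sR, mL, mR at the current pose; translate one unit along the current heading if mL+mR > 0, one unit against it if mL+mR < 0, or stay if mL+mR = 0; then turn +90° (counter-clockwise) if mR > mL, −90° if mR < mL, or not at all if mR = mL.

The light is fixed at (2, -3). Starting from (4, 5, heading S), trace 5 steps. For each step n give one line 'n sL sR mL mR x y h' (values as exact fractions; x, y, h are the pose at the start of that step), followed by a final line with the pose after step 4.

0 40/13 200/49 3260/637 -200/49 4 5 S
1 100/13 100/41 4750/533 -100/41 4 4 W
2 40/13 200/73 4220/949 -200/73 3 4 N
3 25/13 5 115/26 -5 3 5 E
4 200/53 200/53 300/53 -200/53 2 5 S
final 2 4 W

n=0: pose=(4,5,S); sL=40/13, sR=200/49; mL=3260/637, mR=-200/49; mL+mR=660/637 → advance +1; mR−mL=-5860/637 → turn -1·90°
n=1: pose=(4,4,W); sL=100/13, sR=100/41; mL=4750/533, mR=-100/41; mL+mR=3450/533 → advance +1; mR−mL=-6050/533 → turn -1·90°
n=2: pose=(3,4,N); sL=40/13, sR=200/73; mL=4220/949, mR=-200/73; mL+mR=1620/949 → advance +1; mR−mL=-6820/949 → turn -1·90°
n=3: pose=(3,5,E); sL=25/13, sR=5; mL=115/26, mR=-5; mL+mR=-15/26 → advance -1; mR−mL=-245/26 → turn -1·90°
n=4: pose=(2,5,S); sL=200/53, sR=200/53; mL=300/53, mR=-200/53; mL+mR=100/53 → advance +1; mR−mL=-500/53 → turn -1·90°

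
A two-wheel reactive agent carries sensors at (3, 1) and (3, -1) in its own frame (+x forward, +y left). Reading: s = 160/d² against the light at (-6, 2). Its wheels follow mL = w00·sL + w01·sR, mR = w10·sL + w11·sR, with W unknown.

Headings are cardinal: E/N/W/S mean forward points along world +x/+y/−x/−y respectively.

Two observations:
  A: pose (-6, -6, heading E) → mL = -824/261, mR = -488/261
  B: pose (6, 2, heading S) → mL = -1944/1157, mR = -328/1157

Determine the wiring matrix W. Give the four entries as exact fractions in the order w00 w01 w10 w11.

obs A: pose=(-6,-6,E) → sL=80/29, sR=16/9, mL=-824/261, mR=-488/261
obs B: pose=(6,2,S) → sL=80/89, sR=16/13, mL=-1944/1157, mR=-328/1157
sensor matrix S = [[80/29, 16/9], [80/89, 16/13]]; det S = 542720/301977
solve [mL_A; mL_B] = S·[w00; w01] and [mR_A; mR_B] = S·[w10; w11]:
  w00 = -1/2, w01 = -1, w10 = -1, w11 = 1/2

-1/2 -1 -1 1/2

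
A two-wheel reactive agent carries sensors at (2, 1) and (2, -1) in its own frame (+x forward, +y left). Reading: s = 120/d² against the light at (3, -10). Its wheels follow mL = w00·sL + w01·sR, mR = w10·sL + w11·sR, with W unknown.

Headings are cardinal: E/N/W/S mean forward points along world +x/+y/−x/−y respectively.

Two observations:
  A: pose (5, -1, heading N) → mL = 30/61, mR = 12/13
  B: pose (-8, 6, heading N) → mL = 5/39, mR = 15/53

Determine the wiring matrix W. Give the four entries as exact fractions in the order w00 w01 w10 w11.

1/2 0 0 1

obs A: pose=(5,-1,N) → sL=60/61, sR=12/13, mL=30/61, mR=12/13
obs B: pose=(-8,6,N) → sL=10/39, sR=15/53, mL=5/39, mR=15/53
sensor matrix S = [[60/61, 12/13], [10/39, 15/53]]; det S = 22780/546377
solve [mL_A; mL_B] = S·[w00; w01] and [mR_A; mR_B] = S·[w10; w11]:
  w00 = 1/2, w01 = 0, w10 = 0, w11 = 1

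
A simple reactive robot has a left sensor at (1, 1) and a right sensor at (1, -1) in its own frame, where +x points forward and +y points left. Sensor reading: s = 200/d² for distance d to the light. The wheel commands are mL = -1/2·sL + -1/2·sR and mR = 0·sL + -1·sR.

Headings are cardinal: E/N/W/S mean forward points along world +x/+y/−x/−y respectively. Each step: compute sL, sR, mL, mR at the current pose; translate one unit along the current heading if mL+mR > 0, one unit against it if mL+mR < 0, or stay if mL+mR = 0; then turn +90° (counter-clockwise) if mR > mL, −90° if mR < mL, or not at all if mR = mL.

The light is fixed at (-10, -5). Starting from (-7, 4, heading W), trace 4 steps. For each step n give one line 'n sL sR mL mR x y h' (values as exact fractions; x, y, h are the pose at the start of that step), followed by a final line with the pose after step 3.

n=0: pose=(-7,4,W); sL=50/17, sR=25/13; mL=-1075/442, mR=-25/13; mL+mR=-1925/442 → advance -1; mR−mL=225/442 → turn +1·90°
n=1: pose=(-6,4,S); sL=200/89, sR=200/73; mL=-16200/6497, mR=-200/73; mL+mR=-34000/6497 → advance -1; mR−mL=-1600/6497 → turn -1·90°
n=2: pose=(-6,5,W); sL=20/9, sR=20/13; mL=-220/117, mR=-20/13; mL+mR=-400/117 → advance -1; mR−mL=40/117 → turn +1·90°
n=3: pose=(-5,5,S); sL=200/117, sR=200/97; mL=-21400/11349, mR=-200/97; mL+mR=-44800/11349 → advance -1; mR−mL=-2000/11349 → turn -1·90°

0 50/17 25/13 -1075/442 -25/13 -7 4 W
1 200/89 200/73 -16200/6497 -200/73 -6 4 S
2 20/9 20/13 -220/117 -20/13 -6 5 W
3 200/117 200/97 -21400/11349 -200/97 -5 5 S
final -5 6 W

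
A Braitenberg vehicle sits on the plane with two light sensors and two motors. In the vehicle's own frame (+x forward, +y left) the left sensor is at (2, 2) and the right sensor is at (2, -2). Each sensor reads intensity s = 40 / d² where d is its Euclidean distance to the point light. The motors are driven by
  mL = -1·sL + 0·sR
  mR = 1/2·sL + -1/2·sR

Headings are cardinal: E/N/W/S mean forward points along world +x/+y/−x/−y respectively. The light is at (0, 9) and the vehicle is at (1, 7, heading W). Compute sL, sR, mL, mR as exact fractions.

left sensor world pos  = (-1, 5); dL² = 17
right sensor world pos = (-1, 9); dR² = 1
sL = 40/17 = 40/17
sR = 40/1 = 40
mL = -1·sL + 0·sR = -40/17
mR = 1/2·sL + -1/2·sR = -320/17

40/17 40 -40/17 -320/17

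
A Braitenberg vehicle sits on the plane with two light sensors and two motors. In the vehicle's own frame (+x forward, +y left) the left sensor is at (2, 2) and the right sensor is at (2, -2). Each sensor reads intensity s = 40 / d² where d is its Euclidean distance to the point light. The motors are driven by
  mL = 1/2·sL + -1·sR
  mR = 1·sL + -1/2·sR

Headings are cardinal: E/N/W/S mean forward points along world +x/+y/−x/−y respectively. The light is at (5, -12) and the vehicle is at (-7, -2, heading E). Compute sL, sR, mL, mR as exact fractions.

left sensor world pos  = (-5, 0); dL² = 244
right sensor world pos = (-5, -4); dR² = 164
sL = 40/244 = 10/61
sR = 40/164 = 10/41
mL = 1/2·sL + -1·sR = -405/2501
mR = 1·sL + -1/2·sR = 105/2501

10/61 10/41 -405/2501 105/2501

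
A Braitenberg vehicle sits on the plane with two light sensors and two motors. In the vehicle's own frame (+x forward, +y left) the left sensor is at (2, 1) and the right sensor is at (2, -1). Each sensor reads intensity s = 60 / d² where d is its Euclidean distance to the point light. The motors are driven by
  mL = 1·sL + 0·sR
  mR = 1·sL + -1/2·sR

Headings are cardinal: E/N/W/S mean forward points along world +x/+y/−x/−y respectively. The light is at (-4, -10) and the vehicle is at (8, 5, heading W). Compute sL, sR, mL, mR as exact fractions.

15/74 15/89 15/74 390/3293

left sensor world pos  = (6, 4); dL² = 296
right sensor world pos = (6, 6); dR² = 356
sL = 60/296 = 15/74
sR = 60/356 = 15/89
mL = 1·sL + 0·sR = 15/74
mR = 1·sL + -1/2·sR = 390/3293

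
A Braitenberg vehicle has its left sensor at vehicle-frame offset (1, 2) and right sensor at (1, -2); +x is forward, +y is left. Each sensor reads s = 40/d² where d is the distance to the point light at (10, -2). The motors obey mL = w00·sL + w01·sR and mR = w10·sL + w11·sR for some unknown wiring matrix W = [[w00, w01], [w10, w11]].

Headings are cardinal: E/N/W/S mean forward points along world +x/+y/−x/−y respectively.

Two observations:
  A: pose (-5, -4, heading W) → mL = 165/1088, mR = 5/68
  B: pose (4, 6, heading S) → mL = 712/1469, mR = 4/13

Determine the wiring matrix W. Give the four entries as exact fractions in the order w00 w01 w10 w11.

1/2 1/2 1/2 0

obs A: pose=(-5,-4,W) → sL=5/34, sR=5/32, mL=165/1088, mR=5/68
obs B: pose=(4,6,S) → sL=8/13, sR=40/113, mL=712/1469, mR=4/13
sensor matrix S = [[5/34, 5/32], [8/13, 40/113]]; det S = -4405/99892
solve [mL_A; mL_B] = S·[w00; w01] and [mR_A; mR_B] = S·[w10; w11]:
  w00 = 1/2, w01 = 1/2, w10 = 1/2, w11 = 0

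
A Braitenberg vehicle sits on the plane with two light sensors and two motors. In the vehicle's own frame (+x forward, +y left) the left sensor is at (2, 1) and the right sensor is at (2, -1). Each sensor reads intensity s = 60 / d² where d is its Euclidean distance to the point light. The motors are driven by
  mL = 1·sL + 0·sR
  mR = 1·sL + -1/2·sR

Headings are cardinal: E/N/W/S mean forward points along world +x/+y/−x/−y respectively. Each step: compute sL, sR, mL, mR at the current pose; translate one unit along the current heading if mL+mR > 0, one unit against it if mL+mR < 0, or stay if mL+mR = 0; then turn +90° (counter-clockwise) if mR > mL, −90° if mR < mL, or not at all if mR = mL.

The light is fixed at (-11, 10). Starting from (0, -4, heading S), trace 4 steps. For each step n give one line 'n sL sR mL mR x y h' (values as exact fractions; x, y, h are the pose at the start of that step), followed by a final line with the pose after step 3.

n=0: pose=(0,-4,S); sL=3/20, sR=15/89; mL=3/20, mR=117/1780; mL+mR=96/445 → advance +1; mR−mL=-15/178 → turn -1·90°
n=1: pose=(0,-5,W); sL=60/337, sR=60/277; mL=60/337, mR=6510/93349; mL+mR=23130/93349 → advance +1; mR−mL=-30/277 → turn -1·90°
n=2: pose=(-1,-5,N); sL=6/25, sR=6/29; mL=6/25, mR=99/725; mL+mR=273/725 → advance +1; mR−mL=-3/29 → turn -1·90°
n=3: pose=(-1,-4,E); sL=60/313, sR=20/123; mL=60/313, mR=4250/38499; mL+mR=11630/38499 → advance +1; mR−mL=-10/123 → turn -1·90°

0 3/20 15/89 3/20 117/1780 0 -4 S
1 60/337 60/277 60/337 6510/93349 0 -5 W
2 6/25 6/29 6/25 99/725 -1 -5 N
3 60/313 20/123 60/313 4250/38499 -1 -4 E
final 0 -4 S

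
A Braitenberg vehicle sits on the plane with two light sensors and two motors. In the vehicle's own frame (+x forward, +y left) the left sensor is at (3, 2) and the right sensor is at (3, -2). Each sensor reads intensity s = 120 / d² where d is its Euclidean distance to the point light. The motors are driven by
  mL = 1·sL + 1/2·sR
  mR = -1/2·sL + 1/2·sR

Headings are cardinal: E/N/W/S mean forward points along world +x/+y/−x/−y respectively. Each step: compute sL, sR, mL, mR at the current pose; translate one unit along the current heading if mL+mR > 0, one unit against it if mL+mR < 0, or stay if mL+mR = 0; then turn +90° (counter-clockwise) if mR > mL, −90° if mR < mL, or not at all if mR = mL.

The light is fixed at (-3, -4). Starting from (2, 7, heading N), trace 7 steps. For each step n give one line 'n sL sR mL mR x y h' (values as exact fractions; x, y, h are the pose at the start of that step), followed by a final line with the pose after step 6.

n=0: pose=(2,7,N); sL=24/41, sR=24/49; mL=1668/2009, mR=-96/2009; mL+mR=1572/2009 → advance +1; mR−mL=-36/41 → turn -1·90°
n=1: pose=(2,8,E); sL=6/13, sR=30/41; mL=441/533, mR=72/533; mL+mR=513/533 → advance +1; mR−mL=-9/13 → turn -1·90°
n=2: pose=(3,8,S); sL=24/29, sR=120/97; mL=4068/2813, mR=576/2813; mL+mR=4644/2813 → advance +1; mR−mL=-36/29 → turn -1·90°
n=3: pose=(3,7,W); sL=4/3, sR=60/89; mL=446/267, mR=-88/267; mL+mR=358/267 → advance +1; mR−mL=-2 → turn -1·90°
n=4: pose=(2,7,N); sL=24/41, sR=24/49; mL=1668/2009, mR=-96/2009; mL+mR=1572/2009 → advance +1; mR−mL=-36/41 → turn -1·90°
n=5: pose=(2,8,E); sL=6/13, sR=30/41; mL=441/533, mR=72/533; mL+mR=513/533 → advance +1; mR−mL=-9/13 → turn -1·90°
n=6: pose=(3,8,S); sL=24/29, sR=120/97; mL=4068/2813, mR=576/2813; mL+mR=4644/2813 → advance +1; mR−mL=-36/29 → turn -1·90°

0 24/41 24/49 1668/2009 -96/2009 2 7 N
1 6/13 30/41 441/533 72/533 2 8 E
2 24/29 120/97 4068/2813 576/2813 3 8 S
3 4/3 60/89 446/267 -88/267 3 7 W
4 24/41 24/49 1668/2009 -96/2009 2 7 N
5 6/13 30/41 441/533 72/533 2 8 E
6 24/29 120/97 4068/2813 576/2813 3 8 S
final 3 7 W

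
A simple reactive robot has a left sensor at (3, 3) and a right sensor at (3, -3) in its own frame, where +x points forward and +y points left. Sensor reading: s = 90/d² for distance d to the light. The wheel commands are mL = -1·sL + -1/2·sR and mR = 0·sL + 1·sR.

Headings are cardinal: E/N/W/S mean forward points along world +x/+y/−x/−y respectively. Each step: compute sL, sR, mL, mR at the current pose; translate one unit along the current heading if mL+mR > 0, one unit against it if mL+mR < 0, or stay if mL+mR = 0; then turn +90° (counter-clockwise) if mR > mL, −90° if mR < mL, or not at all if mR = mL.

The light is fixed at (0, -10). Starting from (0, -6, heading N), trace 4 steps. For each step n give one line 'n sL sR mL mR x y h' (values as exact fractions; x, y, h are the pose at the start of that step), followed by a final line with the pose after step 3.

n=0: pose=(0,-6,N); sL=45/29, sR=45/29; mL=-135/58, mR=45/29; mL+mR=-45/58 → advance -1; mR−mL=225/58 → turn +1·90°
n=1: pose=(0,-7,W); sL=10, sR=2; mL=-11, mR=2; mL+mR=-9 → advance -1; mR−mL=13 → turn +1·90°
n=2: pose=(1,-7,S); sL=45/8, sR=45/2; mL=-135/8, mR=45/2; mL+mR=45/8 → advance +1; mR−mL=315/8 → turn +1·90°
n=3: pose=(1,-8,E); sL=90/41, sR=90/17; mL=-3375/697, mR=90/17; mL+mR=315/697 → advance +1; mR−mL=7065/697 → turn +1·90°

0 45/29 45/29 -135/58 45/29 0 -6 N
1 10 2 -11 2 0 -7 W
2 45/8 45/2 -135/8 45/2 1 -7 S
3 90/41 90/17 -3375/697 90/17 1 -8 E
final 2 -8 N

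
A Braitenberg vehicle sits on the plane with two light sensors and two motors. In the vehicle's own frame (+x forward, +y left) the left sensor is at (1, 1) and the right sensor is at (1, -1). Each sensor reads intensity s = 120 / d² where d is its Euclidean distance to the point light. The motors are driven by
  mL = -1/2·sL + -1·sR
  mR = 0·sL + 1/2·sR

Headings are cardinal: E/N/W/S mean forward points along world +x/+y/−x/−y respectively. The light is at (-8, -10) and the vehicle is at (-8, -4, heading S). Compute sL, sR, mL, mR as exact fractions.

60/13 60/13 -90/13 30/13

left sensor world pos  = (-7, -5); dL² = 26
right sensor world pos = (-9, -5); dR² = 26
sL = 120/26 = 60/13
sR = 120/26 = 60/13
mL = -1/2·sL + -1·sR = -90/13
mR = 0·sL + 1/2·sR = 30/13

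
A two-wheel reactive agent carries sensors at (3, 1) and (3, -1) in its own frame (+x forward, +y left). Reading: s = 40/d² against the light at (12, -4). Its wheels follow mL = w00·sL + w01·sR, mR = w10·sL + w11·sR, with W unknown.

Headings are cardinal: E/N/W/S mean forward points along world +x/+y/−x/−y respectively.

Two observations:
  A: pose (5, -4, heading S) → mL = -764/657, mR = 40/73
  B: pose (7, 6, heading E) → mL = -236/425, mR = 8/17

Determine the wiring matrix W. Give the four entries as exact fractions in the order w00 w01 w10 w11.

-1 -1/2 0 1

obs A: pose=(5,-4,S) → sL=8/9, sR=40/73, mL=-764/657, mR=40/73
obs B: pose=(7,6,E) → sL=8/25, sR=8/17, mL=-236/425, mR=8/17
sensor matrix S = [[8/9, 40/73], [8/25, 8/17]]; det S = 13568/55845
solve [mL_A; mL_B] = S·[w00; w01] and [mR_A; mR_B] = S·[w10; w11]:
  w00 = -1, w01 = -1/2, w10 = 0, w11 = 1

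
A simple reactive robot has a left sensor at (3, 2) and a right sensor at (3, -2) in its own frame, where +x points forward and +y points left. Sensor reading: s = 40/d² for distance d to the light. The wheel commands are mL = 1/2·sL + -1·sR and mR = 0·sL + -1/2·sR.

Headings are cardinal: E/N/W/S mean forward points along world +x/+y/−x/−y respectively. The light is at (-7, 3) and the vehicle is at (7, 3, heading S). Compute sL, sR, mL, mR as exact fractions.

8/53 40/153 -1508/8109 -20/153

left sensor world pos  = (9, 0); dL² = 265
right sensor world pos = (5, 0); dR² = 153
sL = 40/265 = 8/53
sR = 40/153 = 40/153
mL = 1/2·sL + -1·sR = -1508/8109
mR = 0·sL + -1/2·sR = -20/153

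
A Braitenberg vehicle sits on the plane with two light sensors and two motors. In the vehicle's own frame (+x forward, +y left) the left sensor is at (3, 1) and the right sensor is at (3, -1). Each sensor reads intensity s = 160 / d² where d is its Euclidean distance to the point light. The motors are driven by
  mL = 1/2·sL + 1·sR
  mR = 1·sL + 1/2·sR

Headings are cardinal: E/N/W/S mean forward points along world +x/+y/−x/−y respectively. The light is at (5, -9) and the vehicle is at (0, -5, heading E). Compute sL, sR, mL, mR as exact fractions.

160/29 160/13 5680/377 4400/377

left sensor world pos  = (3, -4); dL² = 29
right sensor world pos = (3, -6); dR² = 13
sL = 160/29 = 160/29
sR = 160/13 = 160/13
mL = 1/2·sL + 1·sR = 5680/377
mR = 1·sL + 1/2·sR = 4400/377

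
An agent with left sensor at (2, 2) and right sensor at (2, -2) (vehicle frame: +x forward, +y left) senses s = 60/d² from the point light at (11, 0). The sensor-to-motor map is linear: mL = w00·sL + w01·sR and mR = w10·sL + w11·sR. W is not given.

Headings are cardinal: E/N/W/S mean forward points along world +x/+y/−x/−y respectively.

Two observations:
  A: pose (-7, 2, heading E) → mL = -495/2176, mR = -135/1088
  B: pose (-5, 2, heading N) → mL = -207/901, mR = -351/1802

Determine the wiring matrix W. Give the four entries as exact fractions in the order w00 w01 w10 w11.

obs A: pose=(-7,2,E) → sL=15/68, sR=15/64, mL=-495/2176, mR=-135/1088
obs B: pose=(-5,2,N) → sL=3/17, sR=15/53, mL=-207/901, mR=-351/1802
sensor matrix S = [[15/68, 15/64], [3/17, 15/53]]; det S = 1215/57664
solve [mL_A; mL_B] = S·[w00; w01] and [mR_A; mR_B] = S·[w10; w11]:
  w00 = -1/2, w01 = -1/2, w10 = 1/2, w11 = -1

-1/2 -1/2 1/2 -1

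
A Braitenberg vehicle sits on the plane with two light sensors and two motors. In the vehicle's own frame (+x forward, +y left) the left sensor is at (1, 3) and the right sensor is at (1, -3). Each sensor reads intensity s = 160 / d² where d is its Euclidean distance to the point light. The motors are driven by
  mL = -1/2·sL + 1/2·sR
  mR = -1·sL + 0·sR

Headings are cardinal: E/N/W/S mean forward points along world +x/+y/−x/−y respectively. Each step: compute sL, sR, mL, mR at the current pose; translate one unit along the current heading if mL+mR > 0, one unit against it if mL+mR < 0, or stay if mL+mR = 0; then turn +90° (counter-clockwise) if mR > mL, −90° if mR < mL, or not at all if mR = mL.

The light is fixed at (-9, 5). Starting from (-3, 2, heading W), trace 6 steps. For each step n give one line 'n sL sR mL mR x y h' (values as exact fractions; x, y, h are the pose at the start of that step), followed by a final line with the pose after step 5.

0 160/61 32/5 576/305 -160/61 -3 2 W
1 8 20/13 -42/13 -8 -2 2 N
2 32/13 160/113 -768/1469 -32/13 -2 1 E
3 80/53 80/17 1440/901 -80/53 -3 1 S
4 160/89 160/29 4800/2581 -160/89 -3 0 W
5 8 2 -3 -8 -4 0 N
final -4 -1 E

n=0: pose=(-3,2,W); sL=160/61, sR=32/5; mL=576/305, mR=-160/61; mL+mR=-224/305 → advance -1; mR−mL=-1376/305 → turn -1·90°
n=1: pose=(-2,2,N); sL=8, sR=20/13; mL=-42/13, mR=-8; mL+mR=-146/13 → advance -1; mR−mL=-62/13 → turn -1·90°
n=2: pose=(-2,1,E); sL=32/13, sR=160/113; mL=-768/1469, mR=-32/13; mL+mR=-4384/1469 → advance -1; mR−mL=-2848/1469 → turn -1·90°
n=3: pose=(-3,1,S); sL=80/53, sR=80/17; mL=1440/901, mR=-80/53; mL+mR=80/901 → advance +1; mR−mL=-2800/901 → turn -1·90°
n=4: pose=(-3,0,W); sL=160/89, sR=160/29; mL=4800/2581, mR=-160/89; mL+mR=160/2581 → advance +1; mR−mL=-9440/2581 → turn -1·90°
n=5: pose=(-4,0,N); sL=8, sR=2; mL=-3, mR=-8; mL+mR=-11 → advance -1; mR−mL=-5 → turn -1·90°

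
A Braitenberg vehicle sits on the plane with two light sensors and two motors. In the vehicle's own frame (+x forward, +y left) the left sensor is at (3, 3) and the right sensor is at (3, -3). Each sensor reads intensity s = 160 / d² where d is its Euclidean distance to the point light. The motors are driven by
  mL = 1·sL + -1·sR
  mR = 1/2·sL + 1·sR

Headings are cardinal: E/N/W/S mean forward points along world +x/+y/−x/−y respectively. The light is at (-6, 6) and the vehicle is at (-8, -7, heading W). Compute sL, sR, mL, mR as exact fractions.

left sensor world pos  = (-11, -10); dL² = 281
right sensor world pos = (-11, -4); dR² = 125
sL = 160/281 = 160/281
sR = 160/125 = 32/25
mL = 1·sL + -1·sR = -4992/7025
mR = 1/2·sL + 1·sR = 10992/7025

160/281 32/25 -4992/7025 10992/7025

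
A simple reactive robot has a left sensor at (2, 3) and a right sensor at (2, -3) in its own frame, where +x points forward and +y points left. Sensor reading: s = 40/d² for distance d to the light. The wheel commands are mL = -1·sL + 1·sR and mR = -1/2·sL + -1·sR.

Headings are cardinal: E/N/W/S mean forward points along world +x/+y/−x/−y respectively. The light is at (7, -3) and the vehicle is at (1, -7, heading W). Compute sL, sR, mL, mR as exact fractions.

left sensor world pos  = (-1, -10); dL² = 113
right sensor world pos = (-1, -4); dR² = 65
sL = 40/113 = 40/113
sR = 40/65 = 8/13
mL = -1·sL + 1·sR = 384/1469
mR = -1/2·sL + -1·sR = -1164/1469

40/113 8/13 384/1469 -1164/1469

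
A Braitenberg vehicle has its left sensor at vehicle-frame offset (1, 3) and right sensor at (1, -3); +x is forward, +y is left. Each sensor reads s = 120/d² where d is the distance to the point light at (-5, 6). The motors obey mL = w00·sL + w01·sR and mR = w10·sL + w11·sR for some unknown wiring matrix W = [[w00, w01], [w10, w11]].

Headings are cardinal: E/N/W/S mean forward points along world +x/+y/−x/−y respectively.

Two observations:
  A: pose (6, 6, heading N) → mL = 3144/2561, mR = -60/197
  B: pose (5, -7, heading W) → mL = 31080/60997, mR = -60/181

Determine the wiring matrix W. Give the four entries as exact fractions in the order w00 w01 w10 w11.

1/2 1/2 0 -1/2

obs A: pose=(6,6,N) → sL=24/13, sR=120/197, mL=3144/2561, mR=-60/197
obs B: pose=(5,-7,W) → sL=120/337, sR=120/181, mL=31080/60997, mR=-60/181
sensor matrix S = [[24/13, 120/197], [120/337, 120/181]]; det S = 157317120/156213317
solve [mL_A; mL_B] = S·[w00; w01] and [mR_A; mR_B] = S·[w10; w11]:
  w00 = 1/2, w01 = 1/2, w10 = 0, w11 = -1/2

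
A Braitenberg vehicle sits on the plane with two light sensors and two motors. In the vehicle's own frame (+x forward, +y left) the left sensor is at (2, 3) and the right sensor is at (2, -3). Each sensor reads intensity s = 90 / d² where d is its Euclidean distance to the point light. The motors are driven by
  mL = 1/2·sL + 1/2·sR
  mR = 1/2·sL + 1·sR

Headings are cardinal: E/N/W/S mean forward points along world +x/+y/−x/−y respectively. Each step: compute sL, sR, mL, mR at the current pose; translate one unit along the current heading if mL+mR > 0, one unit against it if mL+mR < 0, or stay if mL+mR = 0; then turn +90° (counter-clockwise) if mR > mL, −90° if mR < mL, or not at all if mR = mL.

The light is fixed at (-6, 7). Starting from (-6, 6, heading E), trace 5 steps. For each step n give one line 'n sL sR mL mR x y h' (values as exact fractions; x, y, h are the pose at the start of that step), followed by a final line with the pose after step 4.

n=0: pose=(-6,6,E); sL=45/4, sR=9/2; mL=63/8, mR=81/8; mL+mR=18 → advance +1; mR−mL=9/4 → turn +1·90°
n=1: pose=(-5,6,N); sL=18, sR=90/17; mL=198/17, mR=243/17; mL+mR=441/17 → advance +1; mR−mL=45/17 → turn +1·90°
n=2: pose=(-5,7,W); sL=9, sR=9; mL=9, mR=27/2; mL+mR=45/2 → advance +1; mR−mL=9/2 → turn +1·90°
n=3: pose=(-6,7,S); sL=90/13, sR=90/13; mL=90/13, mR=135/13; mL+mR=225/13 → advance +1; mR−mL=45/13 → turn +1·90°
n=4: pose=(-6,6,E); sL=45/4, sR=9/2; mL=63/8, mR=81/8; mL+mR=18 → advance +1; mR−mL=9/4 → turn +1·90°

0 45/4 9/2 63/8 81/8 -6 6 E
1 18 90/17 198/17 243/17 -5 6 N
2 9 9 9 27/2 -5 7 W
3 90/13 90/13 90/13 135/13 -6 7 S
4 45/4 9/2 63/8 81/8 -6 6 E
final -5 6 N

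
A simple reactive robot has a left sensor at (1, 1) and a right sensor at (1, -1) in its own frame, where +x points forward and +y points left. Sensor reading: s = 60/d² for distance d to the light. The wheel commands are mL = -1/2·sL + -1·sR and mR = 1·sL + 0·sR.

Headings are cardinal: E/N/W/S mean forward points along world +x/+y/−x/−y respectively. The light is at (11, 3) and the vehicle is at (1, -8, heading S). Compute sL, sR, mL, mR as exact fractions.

4/15 12/53 -286/795 4/15

left sensor world pos  = (2, -9); dL² = 225
right sensor world pos = (0, -9); dR² = 265
sL = 60/225 = 4/15
sR = 60/265 = 12/53
mL = -1/2·sL + -1·sR = -286/795
mR = 1·sL + 0·sR = 4/15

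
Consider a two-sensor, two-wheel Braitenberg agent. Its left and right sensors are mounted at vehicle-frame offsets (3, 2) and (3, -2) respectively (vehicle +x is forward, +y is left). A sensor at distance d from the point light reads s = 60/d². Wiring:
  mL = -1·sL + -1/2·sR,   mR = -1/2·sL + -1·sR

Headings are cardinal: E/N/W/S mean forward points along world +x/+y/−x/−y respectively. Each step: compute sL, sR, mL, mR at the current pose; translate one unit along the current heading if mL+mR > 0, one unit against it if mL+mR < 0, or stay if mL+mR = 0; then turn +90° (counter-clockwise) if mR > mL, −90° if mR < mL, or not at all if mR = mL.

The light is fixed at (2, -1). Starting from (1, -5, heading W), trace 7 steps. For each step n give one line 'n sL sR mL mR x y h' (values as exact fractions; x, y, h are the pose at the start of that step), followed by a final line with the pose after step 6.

0 15/13 3 -69/26 -93/26 1 -5 W
1 12 12 -18 -18 2 -5 N
2 15/2 15/2 -45/4 -45/4 2 -6 N
3 60/13 60/13 -90/13 -90/13 2 -7 N
4 3 3 -9/2 -9/2 2 -8 N
5 60/29 60/29 -90/29 -90/29 2 -9 N
6 3/2 3/2 -9/4 -9/4 2 -10 N
final 2 -11 N

n=0: pose=(1,-5,W); sL=15/13, sR=3; mL=-69/26, mR=-93/26; mL+mR=-81/13 → advance -1; mR−mL=-12/13 → turn -1·90°
n=1: pose=(2,-5,N); sL=12, sR=12; mL=-18, mR=-18; mL+mR=-36 → advance -1; mR−mL=0 → turn +0·90°
n=2: pose=(2,-6,N); sL=15/2, sR=15/2; mL=-45/4, mR=-45/4; mL+mR=-45/2 → advance -1; mR−mL=0 → turn +0·90°
n=3: pose=(2,-7,N); sL=60/13, sR=60/13; mL=-90/13, mR=-90/13; mL+mR=-180/13 → advance -1; mR−mL=0 → turn +0·90°
n=4: pose=(2,-8,N); sL=3, sR=3; mL=-9/2, mR=-9/2; mL+mR=-9 → advance -1; mR−mL=0 → turn +0·90°
n=5: pose=(2,-9,N); sL=60/29, sR=60/29; mL=-90/29, mR=-90/29; mL+mR=-180/29 → advance -1; mR−mL=0 → turn +0·90°
n=6: pose=(2,-10,N); sL=3/2, sR=3/2; mL=-9/4, mR=-9/4; mL+mR=-9/2 → advance -1; mR−mL=0 → turn +0·90°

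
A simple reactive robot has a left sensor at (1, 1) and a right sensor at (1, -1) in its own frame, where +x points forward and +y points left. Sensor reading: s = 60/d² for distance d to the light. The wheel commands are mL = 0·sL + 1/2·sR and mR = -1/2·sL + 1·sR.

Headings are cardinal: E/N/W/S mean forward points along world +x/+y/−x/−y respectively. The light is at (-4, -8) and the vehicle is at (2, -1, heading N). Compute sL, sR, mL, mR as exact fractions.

left sensor world pos  = (1, 0); dL² = 89
right sensor world pos = (3, 0); dR² = 113
sL = 60/89 = 60/89
sR = 60/113 = 60/113
mL = 0·sL + 1/2·sR = 30/113
mR = -1/2·sL + 1·sR = 1950/10057

60/89 60/113 30/113 1950/10057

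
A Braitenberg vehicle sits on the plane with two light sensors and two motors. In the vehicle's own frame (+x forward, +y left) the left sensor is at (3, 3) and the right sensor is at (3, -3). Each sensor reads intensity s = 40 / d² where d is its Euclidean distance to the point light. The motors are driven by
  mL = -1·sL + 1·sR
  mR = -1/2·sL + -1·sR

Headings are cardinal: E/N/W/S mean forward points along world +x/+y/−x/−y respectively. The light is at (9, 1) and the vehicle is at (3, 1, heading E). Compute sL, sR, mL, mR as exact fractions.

20/9 20/9 0 -10/3

left sensor world pos  = (6, 4); dL² = 18
right sensor world pos = (6, -2); dR² = 18
sL = 40/18 = 20/9
sR = 40/18 = 20/9
mL = -1·sL + 1·sR = 0
mR = -1/2·sL + -1·sR = -10/3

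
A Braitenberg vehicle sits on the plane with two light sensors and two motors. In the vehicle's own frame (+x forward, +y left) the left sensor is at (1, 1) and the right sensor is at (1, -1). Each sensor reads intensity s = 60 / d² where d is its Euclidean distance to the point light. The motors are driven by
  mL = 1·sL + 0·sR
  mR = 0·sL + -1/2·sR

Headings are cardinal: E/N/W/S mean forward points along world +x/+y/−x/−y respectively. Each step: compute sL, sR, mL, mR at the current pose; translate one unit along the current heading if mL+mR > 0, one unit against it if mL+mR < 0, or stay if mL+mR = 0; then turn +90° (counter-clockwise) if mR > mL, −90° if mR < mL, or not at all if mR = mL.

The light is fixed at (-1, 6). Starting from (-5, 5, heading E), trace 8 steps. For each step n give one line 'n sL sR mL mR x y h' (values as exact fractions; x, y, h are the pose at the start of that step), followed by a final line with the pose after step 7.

n=0: pose=(-5,5,E); sL=20/3, sR=60/13; mL=20/3, mR=-30/13; mL+mR=170/39 → advance +1; mR−mL=-350/39 → turn -1·90°
n=1: pose=(-4,5,S); sL=15/2, sR=3; mL=15/2, mR=-3/2; mL+mR=6 → advance +1; mR−mL=-9 → turn -1·90°
n=2: pose=(-4,4,W); sL=12/5, sR=60/17; mL=12/5, mR=-30/17; mL+mR=54/85 → advance +1; mR−mL=-354/85 → turn -1·90°
n=3: pose=(-5,4,N); sL=30/13, sR=6; mL=30/13, mR=-3; mL+mR=-9/13 → advance -1; mR−mL=-69/13 → turn -1·90°
n=4: pose=(-5,3,E); sL=60/13, sR=12/5; mL=60/13, mR=-6/5; mL+mR=222/65 → advance +1; mR−mL=-378/65 → turn -1·90°
n=5: pose=(-4,3,S); sL=3, sR=15/8; mL=3, mR=-15/16; mL+mR=33/16 → advance +1; mR−mL=-63/16 → turn -1·90°
n=6: pose=(-4,2,W); sL=60/41, sR=12/5; mL=60/41, mR=-6/5; mL+mR=54/205 → advance +1; mR−mL=-546/205 → turn -1·90°
n=7: pose=(-5,2,N); sL=30/17, sR=10/3; mL=30/17, mR=-5/3; mL+mR=5/51 → advance +1; mR−mL=-175/51 → turn -1·90°

0 20/3 60/13 20/3 -30/13 -5 5 E
1 15/2 3 15/2 -3/2 -4 5 S
2 12/5 60/17 12/5 -30/17 -4 4 W
3 30/13 6 30/13 -3 -5 4 N
4 60/13 12/5 60/13 -6/5 -5 3 E
5 3 15/8 3 -15/16 -4 3 S
6 60/41 12/5 60/41 -6/5 -4 2 W
7 30/17 10/3 30/17 -5/3 -5 2 N
final -5 3 E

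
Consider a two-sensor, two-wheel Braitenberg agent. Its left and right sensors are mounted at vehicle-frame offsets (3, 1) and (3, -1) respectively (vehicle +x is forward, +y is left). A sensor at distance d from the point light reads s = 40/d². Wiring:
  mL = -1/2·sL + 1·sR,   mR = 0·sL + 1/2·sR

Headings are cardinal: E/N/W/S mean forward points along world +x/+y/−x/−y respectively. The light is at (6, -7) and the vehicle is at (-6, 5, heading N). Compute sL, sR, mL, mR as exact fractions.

20/197 20/173 2210/34081 10/173

left sensor world pos  = (-7, 8); dL² = 394
right sensor world pos = (-5, 8); dR² = 346
sL = 40/394 = 20/197
sR = 40/346 = 20/173
mL = -1/2·sL + 1·sR = 2210/34081
mR = 0·sL + 1/2·sR = 10/173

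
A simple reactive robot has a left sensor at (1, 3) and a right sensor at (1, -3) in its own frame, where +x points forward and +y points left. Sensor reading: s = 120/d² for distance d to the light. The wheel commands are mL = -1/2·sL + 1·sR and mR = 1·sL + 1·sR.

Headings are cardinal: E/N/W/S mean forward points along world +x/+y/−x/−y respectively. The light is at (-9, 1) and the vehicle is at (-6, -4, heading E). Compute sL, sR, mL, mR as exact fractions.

left sensor world pos  = (-5, -1); dL² = 20
right sensor world pos = (-5, -7); dR² = 80
sL = 120/20 = 6
sR = 120/80 = 3/2
mL = -1/2·sL + 1·sR = -3/2
mR = 1·sL + 1·sR = 15/2

6 3/2 -3/2 15/2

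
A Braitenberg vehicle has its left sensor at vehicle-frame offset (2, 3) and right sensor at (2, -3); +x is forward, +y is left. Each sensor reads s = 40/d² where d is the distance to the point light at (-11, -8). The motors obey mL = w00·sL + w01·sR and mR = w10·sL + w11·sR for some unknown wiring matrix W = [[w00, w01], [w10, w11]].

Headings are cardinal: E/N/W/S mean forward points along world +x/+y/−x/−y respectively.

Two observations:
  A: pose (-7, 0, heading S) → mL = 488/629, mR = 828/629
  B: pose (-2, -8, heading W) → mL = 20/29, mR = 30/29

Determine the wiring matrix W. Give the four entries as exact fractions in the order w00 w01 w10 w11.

obs A: pose=(-7,0,S) → sL=8/17, sR=40/37, mL=488/629, mR=828/629
obs B: pose=(-2,-8,W) → sL=20/29, sR=20/29, mL=20/29, mR=30/29
sensor matrix S = [[8/17, 40/37], [20/29, 20/29]]; det S = -7680/18241
solve [mL_A; mL_B] = S·[w00; w01] and [mR_A; mR_B] = S·[w10; w11]:
  w00 = 1/2, w01 = 1/2, w10 = 1/2, w11 = 1

1/2 1/2 1/2 1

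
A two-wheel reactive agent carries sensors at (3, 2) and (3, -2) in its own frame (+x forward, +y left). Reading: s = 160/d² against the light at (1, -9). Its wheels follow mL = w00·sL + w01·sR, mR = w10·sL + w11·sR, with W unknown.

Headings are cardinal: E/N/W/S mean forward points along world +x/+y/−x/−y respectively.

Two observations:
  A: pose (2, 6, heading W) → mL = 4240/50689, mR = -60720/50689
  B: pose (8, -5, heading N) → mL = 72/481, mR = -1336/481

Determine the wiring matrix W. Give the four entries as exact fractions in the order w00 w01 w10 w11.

-1/2 1 -1 -1/2

obs A: pose=(2,6,W) → sL=160/173, sR=160/293, mL=4240/50689, mR=-60720/50689
obs B: pose=(8,-5,N) → sL=80/37, sR=16/13, mL=72/481, mR=-1336/481
sensor matrix S = [[160/173, 160/293], [80/37, 16/13]]; det S = -1034240/24381409
solve [mL_A; mL_B] = S·[w00; w01] and [mR_A; mR_B] = S·[w10; w11]:
  w00 = -1/2, w01 = 1, w10 = -1, w11 = -1/2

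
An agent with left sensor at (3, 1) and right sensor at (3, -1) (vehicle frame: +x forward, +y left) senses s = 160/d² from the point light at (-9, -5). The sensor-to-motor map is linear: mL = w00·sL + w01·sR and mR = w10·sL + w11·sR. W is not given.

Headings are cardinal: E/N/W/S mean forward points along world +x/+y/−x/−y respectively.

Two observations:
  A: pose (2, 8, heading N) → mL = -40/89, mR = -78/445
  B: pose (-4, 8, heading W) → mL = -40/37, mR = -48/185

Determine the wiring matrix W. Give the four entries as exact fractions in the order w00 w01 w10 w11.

-1 0 1/2 -1

obs A: pose=(2,8,N) → sL=40/89, sR=2/5, mL=-40/89, mR=-78/445
obs B: pose=(-4,8,W) → sL=40/37, sR=4/5, mL=-40/37, mR=-48/185
sensor matrix S = [[40/89, 2/5], [40/37, 4/5]]; det S = -240/3293
solve [mL_A; mL_B] = S·[w00; w01] and [mR_A; mR_B] = S·[w10; w11]:
  w00 = -1, w01 = 0, w10 = 1/2, w11 = -1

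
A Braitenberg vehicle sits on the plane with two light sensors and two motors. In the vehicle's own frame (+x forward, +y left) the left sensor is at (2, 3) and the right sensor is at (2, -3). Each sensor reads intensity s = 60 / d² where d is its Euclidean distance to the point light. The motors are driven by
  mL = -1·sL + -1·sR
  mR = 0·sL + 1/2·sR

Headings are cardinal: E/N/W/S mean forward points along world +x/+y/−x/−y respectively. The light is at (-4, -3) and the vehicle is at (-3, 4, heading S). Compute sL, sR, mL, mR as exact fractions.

60/41 60/29 -4200/1189 30/29

left sensor world pos  = (0, 2); dL² = 41
right sensor world pos = (-6, 2); dR² = 29
sL = 60/41 = 60/41
sR = 60/29 = 60/29
mL = -1·sL + -1·sR = -4200/1189
mR = 0·sL + 1/2·sR = 30/29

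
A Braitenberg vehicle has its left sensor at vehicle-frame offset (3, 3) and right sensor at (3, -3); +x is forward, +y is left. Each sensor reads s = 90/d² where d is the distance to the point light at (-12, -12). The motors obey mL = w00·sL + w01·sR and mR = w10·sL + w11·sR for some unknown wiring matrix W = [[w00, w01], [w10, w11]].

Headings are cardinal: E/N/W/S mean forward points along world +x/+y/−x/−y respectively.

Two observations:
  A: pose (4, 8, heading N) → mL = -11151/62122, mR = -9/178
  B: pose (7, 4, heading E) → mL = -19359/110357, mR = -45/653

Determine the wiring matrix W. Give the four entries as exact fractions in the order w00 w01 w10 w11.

obs A: pose=(4,8,N) → sL=45/349, sR=9/89, mL=-11151/62122, mR=-9/178
obs B: pose=(7,4,E) → sL=18/169, sR=90/653, mL=-19359/110357, mR=-45/653
sensor matrix S = [[45/349, 9/89], [18/169, 90/653]]; det S = 23996736/3427798777
solve [mL_A; mL_B] = S·[w00; w01] and [mR_A; mR_B] = S·[w10; w11]:
  w00 = -1, w01 = -1/2, w10 = 0, w11 = -1/2

-1 -1/2 0 -1/2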